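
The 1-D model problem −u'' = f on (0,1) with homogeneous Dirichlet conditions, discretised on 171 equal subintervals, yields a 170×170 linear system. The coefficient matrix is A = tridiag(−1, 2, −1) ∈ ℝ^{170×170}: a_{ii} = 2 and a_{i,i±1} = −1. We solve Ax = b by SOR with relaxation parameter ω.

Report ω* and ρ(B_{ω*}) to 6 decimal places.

ω* = 1.963921, ρ_SOR = 0.963921

spectrum of D⁻¹(L+U) = {cos(kπ/171) : 1≤k≤170}; ρ_J = cos(π/171) = 0.999831.
√(1−ρ_J²) = |sin(π/171)| = 0.0183709
So ω* = 2/1.0183709 = 1.963921 (Young).
ρ_SOR = ω* − 1 ≈ 0.963921.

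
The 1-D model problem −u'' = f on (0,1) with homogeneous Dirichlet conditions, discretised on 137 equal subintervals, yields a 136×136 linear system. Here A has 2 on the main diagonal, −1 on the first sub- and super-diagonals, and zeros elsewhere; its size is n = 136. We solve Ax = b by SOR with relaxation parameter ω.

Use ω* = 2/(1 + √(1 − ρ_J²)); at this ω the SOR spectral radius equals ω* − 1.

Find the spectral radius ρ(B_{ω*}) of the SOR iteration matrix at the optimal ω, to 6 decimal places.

With n=136, ρ(Jacobi) = cos(π/137) = 0.999737.
√(1−ρ_J²) = |sin(π/137)| = 0.0229293
ω* = 2/(1 + 0.0229293) = 2/1.0229293 = 1.955169.
ρ_SOR = ω* − 1 ≈ 0.955169.

ρ_SOR = 0.955169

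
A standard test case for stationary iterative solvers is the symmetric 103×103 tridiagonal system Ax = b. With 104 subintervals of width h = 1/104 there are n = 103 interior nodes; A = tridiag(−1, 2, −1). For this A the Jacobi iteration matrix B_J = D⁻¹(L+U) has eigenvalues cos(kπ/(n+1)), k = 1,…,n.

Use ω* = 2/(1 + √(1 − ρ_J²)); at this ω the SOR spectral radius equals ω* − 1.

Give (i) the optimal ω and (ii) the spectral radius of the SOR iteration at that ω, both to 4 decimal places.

ω* = 1.9414, ρ_SOR = 0.9414

ρ_J = max_k |cos(kπ/104)| = cos(π/104) = 0.9995
√(1−ρ_J²) simplifies to sin(π/104) = 0.03020.
Then 2/(1+√(1−ρ_J²)) = 2/(1+0.03020); ω* = 2/1.03020 = 1.9414.
Hence ρ(B_{ω*}) = 1.9414 − 1 = 0.9414.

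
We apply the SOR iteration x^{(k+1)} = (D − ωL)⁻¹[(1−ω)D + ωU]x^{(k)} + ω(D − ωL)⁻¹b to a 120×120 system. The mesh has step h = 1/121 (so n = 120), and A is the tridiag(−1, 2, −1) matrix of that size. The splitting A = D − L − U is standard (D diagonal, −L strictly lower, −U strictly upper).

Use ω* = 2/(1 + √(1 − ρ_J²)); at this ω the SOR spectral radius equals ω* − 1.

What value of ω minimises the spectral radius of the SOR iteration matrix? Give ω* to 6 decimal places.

ω* = 1.949392

½·tridiag(1,0,1) at n=120: λ_k = cos(kπ/121); max |λ| at k=1 ⇒ ρ_J = cos(π/121) ≈ 0.999663.
√(1 − cos²(π/121)) = sin(π/121) ≈ 0.0259607.
ω* = 2/(1 + 0.0259607) = 2/1.0259607 = 1.949392.
ρ_SOR = ω* − 1 ≈ 0.949392.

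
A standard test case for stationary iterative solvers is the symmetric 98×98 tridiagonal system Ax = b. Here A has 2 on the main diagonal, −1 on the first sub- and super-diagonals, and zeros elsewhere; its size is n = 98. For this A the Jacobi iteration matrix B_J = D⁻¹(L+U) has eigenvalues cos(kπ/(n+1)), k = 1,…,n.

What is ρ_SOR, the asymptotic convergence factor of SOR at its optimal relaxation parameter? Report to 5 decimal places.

ρ_SOR = 0.93850

½·tridiag(1,0,1) at n=98: λ_k = cos(kπ/99); max |λ| at k=1 ⇒ ρ_J = cos(π/99) ≈ 0.99950.
√(1−ρ_J²) simplifies to sin(π/99) = 0.031728.
Then 2/(1+√(1−ρ_J²)) = 2/(1+0.031728); ω* = 2/1.031728 = 1.93850.
Hence ρ(B_{ω*}) = 1.93850 − 1 = 0.93850.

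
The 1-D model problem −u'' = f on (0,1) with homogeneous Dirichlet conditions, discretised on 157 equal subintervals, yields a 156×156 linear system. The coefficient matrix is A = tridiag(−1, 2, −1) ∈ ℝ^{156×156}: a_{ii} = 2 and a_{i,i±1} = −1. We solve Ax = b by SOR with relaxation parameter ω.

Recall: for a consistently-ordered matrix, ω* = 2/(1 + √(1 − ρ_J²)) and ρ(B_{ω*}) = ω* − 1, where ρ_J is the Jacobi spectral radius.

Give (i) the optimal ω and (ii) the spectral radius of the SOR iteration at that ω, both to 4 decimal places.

ω* = 1.9608, ρ_SOR = 0.9608

½·tridiag(1,0,1) at n=156: λ_k = cos(kπ/157); max |λ| at k=1 ⇒ ρ_J = cos(π/157) ≈ 0.9998.
√(1 − cos²(π/157)) = sin(π/157) ≈ 0.02001.
[ω*] 2 ÷ (1 + 0.02001) = 2 ÷ 1.02001 = 1.9608.
[ρ_SOR] ω* − 1 = 0.9608.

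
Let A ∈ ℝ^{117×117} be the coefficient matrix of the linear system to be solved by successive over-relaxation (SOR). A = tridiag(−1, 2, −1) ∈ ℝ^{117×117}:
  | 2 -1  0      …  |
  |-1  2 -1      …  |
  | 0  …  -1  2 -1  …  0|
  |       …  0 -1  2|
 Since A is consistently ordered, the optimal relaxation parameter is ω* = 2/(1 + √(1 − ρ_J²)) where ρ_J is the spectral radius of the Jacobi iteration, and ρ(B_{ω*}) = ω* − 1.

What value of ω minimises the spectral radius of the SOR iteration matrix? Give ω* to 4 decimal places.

ω* = 1.9481

½·tridiag(1,0,1) at n=117: λ_k = cos(kπ/118); max |λ| at k=1 ⇒ ρ_J = cos(π/118) ≈ 0.9996.
1 − cos²(π/118) = sin²(π/118) ⇒ √(1−ρ_J²) = sin(π/118) = 0.02662.
Young: ω* = 2/(1+√(1−ρ_J²)) = 2/(1+0.02662) = 2/1.02662 = 1.9481.
Hence ρ(B_{ω*}) = 1.9481 − 1 = 0.9481.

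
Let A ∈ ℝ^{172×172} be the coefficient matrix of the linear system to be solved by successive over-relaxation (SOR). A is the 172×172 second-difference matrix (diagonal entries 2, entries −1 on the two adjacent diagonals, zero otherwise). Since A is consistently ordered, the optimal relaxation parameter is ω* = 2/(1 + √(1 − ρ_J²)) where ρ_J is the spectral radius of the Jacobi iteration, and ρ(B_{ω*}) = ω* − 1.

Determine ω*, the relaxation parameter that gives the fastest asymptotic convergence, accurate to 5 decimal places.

[ρ_J] n=172: ρ(B_J) = cos(π/(n+1)) = cos(π/173) = 0.99984.
root = sin(π/173) = 0.018158  (since 1−cos² = sin²).
[ω*] 2 ÷ (1 + 0.018158) = 2 ÷ 1.018158 = 1.96433.
ρ(B_{ω*}) = ω*−1 = 0.96433

ω* = 1.96433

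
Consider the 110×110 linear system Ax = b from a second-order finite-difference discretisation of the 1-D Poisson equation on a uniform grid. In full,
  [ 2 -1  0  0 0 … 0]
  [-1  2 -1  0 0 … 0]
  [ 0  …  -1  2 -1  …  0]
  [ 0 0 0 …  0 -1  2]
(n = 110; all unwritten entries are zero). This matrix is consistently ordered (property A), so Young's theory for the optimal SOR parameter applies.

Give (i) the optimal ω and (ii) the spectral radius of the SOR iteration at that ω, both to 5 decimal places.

ω* = 1.94496, ρ_SOR = 0.94496

ρ_J = max_k |cos(kπ/111)| = cos(π/111) = 0.99960
1 − cos²(π/111) = sin²(π/111) ⇒ √(1−ρ_J²) = sin(π/111) = 0.028299.
Young: ω* = 2/(1+√(1−ρ_J²)) = 2/(1+0.028299) = 2/1.028299 = 1.94496.
At ω = 1.94496 every |λ(B_ω)| = ω−1, so ρ_SOR = 0.94496.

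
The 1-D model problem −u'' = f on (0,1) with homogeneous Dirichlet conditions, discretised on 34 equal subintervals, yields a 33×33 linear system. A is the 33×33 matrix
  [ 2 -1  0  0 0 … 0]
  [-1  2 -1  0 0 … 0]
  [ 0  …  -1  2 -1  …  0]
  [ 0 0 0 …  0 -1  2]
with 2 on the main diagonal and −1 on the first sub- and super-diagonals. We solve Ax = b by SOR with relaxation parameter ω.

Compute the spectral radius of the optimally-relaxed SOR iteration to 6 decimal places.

With n=33, ρ(Jacobi) = cos(π/34) = 0.995734.
√(1 − cos²(π/34)) = sin(π/34) ≈ 0.0922684.
So ω* = 2/1.0922684 = 1.831052 (Young).
Hence ρ(B_{ω*}) = 1.831052 − 1 = 0.831052.

ρ_SOR = 0.831052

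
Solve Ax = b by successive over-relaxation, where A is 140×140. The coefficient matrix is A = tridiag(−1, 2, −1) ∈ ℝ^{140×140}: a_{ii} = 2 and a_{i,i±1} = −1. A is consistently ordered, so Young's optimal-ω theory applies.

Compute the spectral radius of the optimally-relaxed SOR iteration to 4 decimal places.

ρ_SOR = 0.9564

spectrum of D⁻¹(L+U) = {cos(kπ/141) : 1≤k≤140}; ρ_J = cos(π/141) = 0.9998.
√(1 − cos²(π/141)) = sin(π/141) ≈ 0.02228.
ω* = 2/(1 + 0.02228) = 2/1.02228 = 1.9564.
ρ(B_{ω*}) = ω*−1 = 0.9564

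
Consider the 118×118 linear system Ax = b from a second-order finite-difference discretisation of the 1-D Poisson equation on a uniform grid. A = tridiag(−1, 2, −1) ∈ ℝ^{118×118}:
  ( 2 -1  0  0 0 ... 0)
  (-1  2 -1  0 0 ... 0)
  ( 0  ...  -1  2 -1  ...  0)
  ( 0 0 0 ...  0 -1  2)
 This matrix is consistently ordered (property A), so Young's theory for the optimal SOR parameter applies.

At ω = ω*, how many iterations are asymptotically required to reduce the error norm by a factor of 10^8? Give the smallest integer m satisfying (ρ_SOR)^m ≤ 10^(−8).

ρ_J = max_k |cos(kπ/119)| = cos(π/119) = 0.9996515
√(1−ρ_J²) = |sin(π/119)| = 0.0263969
Then 2/(1+√(1−ρ_J²)) = 2/(1+0.0263969); ω* = 2/1.0263969 = 1.9485640.
ρ_SOR = ω* − 1 = 1.9485640 − 1 = 0.9485640.
8·ln10 = 18.4207; −ln(0.9485640) = 0.052806; m = ⌈18.4207/0.052806⌉ = ⌈348.837⌉ = 349.

m = 349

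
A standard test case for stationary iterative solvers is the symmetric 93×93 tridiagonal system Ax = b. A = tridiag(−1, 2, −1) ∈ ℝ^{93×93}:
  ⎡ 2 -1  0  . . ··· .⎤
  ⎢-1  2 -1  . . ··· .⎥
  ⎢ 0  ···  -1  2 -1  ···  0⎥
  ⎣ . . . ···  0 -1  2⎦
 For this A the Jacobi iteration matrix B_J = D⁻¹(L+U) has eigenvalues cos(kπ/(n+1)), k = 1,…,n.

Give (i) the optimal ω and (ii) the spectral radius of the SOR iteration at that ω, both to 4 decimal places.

ω* = 1.9353, ρ_SOR = 0.9353

With n=93, ρ(Jacobi) = cos(π/94) = 0.9994.
√(1−ρ_J²) simplifies to sin(π/94) = 0.03341.
ω* = 2/(1 + 0.03341) = 2/1.03341 = 1.9353.
ρ_SOR = ω* − 1 ≈ 0.9353.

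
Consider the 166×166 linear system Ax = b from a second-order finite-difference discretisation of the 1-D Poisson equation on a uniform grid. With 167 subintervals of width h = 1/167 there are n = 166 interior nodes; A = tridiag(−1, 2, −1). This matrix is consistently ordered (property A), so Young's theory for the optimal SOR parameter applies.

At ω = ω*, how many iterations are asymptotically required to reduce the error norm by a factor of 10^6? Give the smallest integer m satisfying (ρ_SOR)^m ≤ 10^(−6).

spectrum of D⁻¹(L+U) = {cos(kπ/167) : 1≤k≤166}; ρ_J = cos(π/167) = 0.9998231.
√(1 − cos²(π/167)) = sin(π/167) ≈ 0.0188108.
So ω* = 2/1.0188108 = 1.9630730 (Young).
ρ(B_{ω*}) = ω*−1 = 0.9630730
Need (0.9630730)^m ≤ 10^(−6): m ≥ 6·ln10/|ln 0.9630730| = 13.8155/0.0376261 = 367.179 ⇒ m = 368.

m = 368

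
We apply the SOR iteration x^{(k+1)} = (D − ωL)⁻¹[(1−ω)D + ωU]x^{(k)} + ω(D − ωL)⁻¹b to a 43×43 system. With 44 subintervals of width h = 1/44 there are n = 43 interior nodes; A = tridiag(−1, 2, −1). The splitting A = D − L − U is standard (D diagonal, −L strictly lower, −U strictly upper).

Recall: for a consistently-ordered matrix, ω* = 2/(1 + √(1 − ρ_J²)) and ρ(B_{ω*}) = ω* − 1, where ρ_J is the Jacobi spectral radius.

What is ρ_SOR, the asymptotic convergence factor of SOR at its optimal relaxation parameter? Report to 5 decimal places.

With n=43, ρ(Jacobi) = cos(π/44) = 0.99745.
√(1 − cos²(π/44)) = sin(π/44) ≈ 0.071339.
ω* = 2 / (1 + 0.071339) = 2 / 1.071339 ≈ 1.86682.
[ρ_SOR] ω* − 1 = 0.86682.

ρ_SOR = 0.86682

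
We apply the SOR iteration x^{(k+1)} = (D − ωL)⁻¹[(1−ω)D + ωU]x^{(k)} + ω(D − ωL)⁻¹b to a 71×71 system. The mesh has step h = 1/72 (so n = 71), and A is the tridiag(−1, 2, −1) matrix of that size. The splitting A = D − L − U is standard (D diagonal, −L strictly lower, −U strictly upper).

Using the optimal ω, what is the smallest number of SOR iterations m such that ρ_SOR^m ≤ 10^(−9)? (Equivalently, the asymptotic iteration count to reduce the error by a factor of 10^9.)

[ρ_J] n=71: ρ(B_J) = cos(π/(n+1)) = cos(π/72) = 0.9990482.
√(1−ρ_J²) = |sin(π/72)| = 0.0436194
ω* = 2/(1+0.0436194) = 1.9164075
ρ_SOR = ω* − 1 = 1.9164075 − 1 = 0.9164075.
Need (0.9164075)^m ≤ 10^(−9): m ≥ 9·ln10/|ln 0.9164075| = 20.7233/0.0872941 = 237.396 ⇒ m = 238.

m = 238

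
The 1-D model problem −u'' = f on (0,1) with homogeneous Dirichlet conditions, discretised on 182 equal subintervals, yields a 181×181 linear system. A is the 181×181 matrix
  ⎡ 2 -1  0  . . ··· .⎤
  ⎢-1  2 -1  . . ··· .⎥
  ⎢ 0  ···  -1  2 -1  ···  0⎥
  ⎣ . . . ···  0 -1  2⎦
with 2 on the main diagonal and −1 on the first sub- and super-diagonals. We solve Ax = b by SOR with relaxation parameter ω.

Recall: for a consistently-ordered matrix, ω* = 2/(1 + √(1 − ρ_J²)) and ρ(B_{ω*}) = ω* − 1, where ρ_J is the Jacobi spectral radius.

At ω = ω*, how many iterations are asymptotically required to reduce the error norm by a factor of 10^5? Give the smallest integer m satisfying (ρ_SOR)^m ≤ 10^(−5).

m = 334

spectrum of D⁻¹(L+U) = {cos(kπ/182) : 1≤k≤181}; ρ_J = cos(π/182) = 0.9998510.
root = sin(π/182) = 0.0172606  (since 1−cos² = sin²).
Young: ω* = 2/(1+√(1−ρ_J²)) = 2/(1+0.0172606) = 2/1.0172606 = 1.9660645.
ρ(B_{ω*}) = ω*−1 = 0.9660645
For 5 digits: m = 5·ln10 / (−ln 0.9660645) = 11.5129/0.0345247 = 333.469; round up → m = 334.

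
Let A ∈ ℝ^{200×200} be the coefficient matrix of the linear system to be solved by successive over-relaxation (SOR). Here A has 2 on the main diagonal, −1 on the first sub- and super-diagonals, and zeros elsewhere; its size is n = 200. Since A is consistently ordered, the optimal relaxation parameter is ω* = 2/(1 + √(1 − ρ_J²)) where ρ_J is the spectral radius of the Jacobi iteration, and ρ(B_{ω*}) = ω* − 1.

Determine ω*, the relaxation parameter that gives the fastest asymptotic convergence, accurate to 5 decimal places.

ω* = 1.96922

½·tridiag(1,0,1) at n=200: λ_k = cos(kπ/201); max |λ| at k=1 ⇒ ρ_J = cos(π/201) ≈ 0.99988.
1 − cos²(π/201) = sin²(π/201) ⇒ √(1−ρ_J²) = sin(π/201) = 0.015629.
Young: ω* = 2/(1+√(1−ρ_J²)) = 2/(1+0.015629) = 2/1.015629 = 1.96922.
[ρ_SOR] ω* − 1 = 0.96922.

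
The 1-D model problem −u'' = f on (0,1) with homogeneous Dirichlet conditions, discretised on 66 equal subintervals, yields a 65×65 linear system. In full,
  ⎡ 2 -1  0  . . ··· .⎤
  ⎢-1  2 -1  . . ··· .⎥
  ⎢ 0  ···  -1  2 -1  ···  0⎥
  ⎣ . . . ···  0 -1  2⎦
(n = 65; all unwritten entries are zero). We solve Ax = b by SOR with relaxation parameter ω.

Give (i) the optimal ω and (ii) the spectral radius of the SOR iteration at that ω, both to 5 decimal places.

½·tridiag(1,0,1) at n=65: λ_k = cos(kπ/66); max |λ| at k=1 ⇒ ρ_J = cos(π/66) ≈ 0.99887.
√(1 − cos²(π/66)) = sin(π/66) ≈ 0.047582.
ω* = 2 / (1 + 0.047582) = 2 / 1.047582 ≈ 1.90916.
ρ_SOR = ω* − 1 = 1.90916 − 1 = 0.90916.

ω* = 1.90916, ρ_SOR = 0.90916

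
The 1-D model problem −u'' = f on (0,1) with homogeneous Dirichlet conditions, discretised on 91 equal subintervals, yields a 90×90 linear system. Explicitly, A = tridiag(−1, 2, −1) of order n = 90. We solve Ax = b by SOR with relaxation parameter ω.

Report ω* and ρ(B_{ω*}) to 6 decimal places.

ω* = 1.933271, ρ_SOR = 0.933271

B_J for the 90×90 system has eigenvalues cos(kπ/91); ρ_J = cos(π/91) = 0.999404.
root = sin(π/91) = 0.0345161  (since 1−cos² = sin²).
Young: ω* = 2/(1+√(1−ρ_J²)) = 2/(1+0.0345161) = 2/1.0345161 = 1.933271.
ρ_SOR = ω* − 1 ≈ 0.933271.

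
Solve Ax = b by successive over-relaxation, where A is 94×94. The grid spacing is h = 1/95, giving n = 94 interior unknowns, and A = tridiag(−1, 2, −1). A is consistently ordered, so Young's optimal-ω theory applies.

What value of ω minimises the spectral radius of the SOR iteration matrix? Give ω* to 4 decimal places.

½·tridiag(1,0,1) at n=94: λ_k = cos(kπ/95); max |λ| at k=1 ⇒ ρ_J = cos(π/95) ≈ 0.9995.
1 − cos²(π/95) = sin²(π/95) ⇒ √(1−ρ_J²) = sin(π/95) = 0.03306.
[ω*] 2 ÷ (1 + 0.03306) = 2 ÷ 1.03306 = 1.9360.
and ρ(B_{ω*}) = 1.9360 − 1 = 0.9360.

ω* = 1.9360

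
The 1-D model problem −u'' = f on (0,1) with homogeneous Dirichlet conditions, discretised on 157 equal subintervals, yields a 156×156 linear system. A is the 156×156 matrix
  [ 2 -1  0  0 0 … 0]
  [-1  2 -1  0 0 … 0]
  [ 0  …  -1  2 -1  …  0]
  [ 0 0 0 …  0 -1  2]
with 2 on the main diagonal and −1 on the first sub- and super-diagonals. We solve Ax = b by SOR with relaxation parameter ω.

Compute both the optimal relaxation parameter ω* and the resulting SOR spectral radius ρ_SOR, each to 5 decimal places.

ω* = 1.96077, ρ_SOR = 0.96077

n=156: λ(B_J) = 1 − λ(A)/2 = cos(kπ/157); k=1 gives ρ_J = 0.99980.
root = sin(π/157) = 0.020009  (since 1−cos² = sin²).
[ω*] 2 ÷ (1 + 0.020009) = 2 ÷ 1.020009 = 1.96077.
At ω = 1.96077 every |λ(B_ω)| = ω−1, so ρ_SOR = 0.96077.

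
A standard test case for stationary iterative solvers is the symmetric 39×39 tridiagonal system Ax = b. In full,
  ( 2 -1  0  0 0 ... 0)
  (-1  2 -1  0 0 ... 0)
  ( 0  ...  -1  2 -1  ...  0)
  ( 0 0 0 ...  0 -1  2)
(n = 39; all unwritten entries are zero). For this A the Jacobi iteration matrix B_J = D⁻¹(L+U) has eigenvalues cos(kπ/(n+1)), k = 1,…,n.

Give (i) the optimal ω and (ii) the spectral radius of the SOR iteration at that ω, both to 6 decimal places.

[ρ_J] n=39: ρ(B_J) = cos(π/(n+1)) = cos(π/40) = 0.996917.
1 − cos²(π/40) = sin²(π/40) ⇒ √(1−ρ_J²) = sin(π/40) = 0.0784591.
Then 2/(1+√(1−ρ_J²)) = 2/(1+0.0784591); ω* = 2/1.0784591 = 1.854498.
[ρ_SOR] ω* − 1 = 0.854498.

ω* = 1.854498, ρ_SOR = 0.854498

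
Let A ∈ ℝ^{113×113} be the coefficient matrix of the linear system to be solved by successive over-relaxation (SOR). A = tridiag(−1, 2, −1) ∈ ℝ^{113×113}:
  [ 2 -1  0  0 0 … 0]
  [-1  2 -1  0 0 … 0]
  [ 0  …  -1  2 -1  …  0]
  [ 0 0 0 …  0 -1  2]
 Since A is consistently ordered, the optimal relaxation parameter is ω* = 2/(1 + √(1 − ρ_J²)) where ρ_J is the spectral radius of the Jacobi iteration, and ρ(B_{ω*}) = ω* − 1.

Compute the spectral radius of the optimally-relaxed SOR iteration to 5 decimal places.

n=113: λ(B_J) = 1 − λ(A)/2 = cos(kπ/114); k=1 gives ρ_J = 0.99962.
root = sin(π/114) = 0.027554  (since 1−cos² = sin²).
ω* = 2/(1 + 0.027554) = 2/1.027554 = 1.94637.
ρ_SOR = ω* − 1 ≈ 0.94637.

ρ_SOR = 0.94637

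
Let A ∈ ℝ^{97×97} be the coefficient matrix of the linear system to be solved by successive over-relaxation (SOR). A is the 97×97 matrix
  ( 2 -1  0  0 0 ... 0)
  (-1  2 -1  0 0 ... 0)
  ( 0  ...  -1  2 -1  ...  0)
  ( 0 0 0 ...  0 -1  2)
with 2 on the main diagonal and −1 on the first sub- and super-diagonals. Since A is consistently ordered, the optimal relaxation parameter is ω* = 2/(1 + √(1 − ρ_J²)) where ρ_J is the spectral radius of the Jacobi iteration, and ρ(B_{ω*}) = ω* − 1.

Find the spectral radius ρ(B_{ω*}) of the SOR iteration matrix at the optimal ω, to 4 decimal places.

ρ_SOR = 0.9379

½·tridiag(1,0,1) at n=97: λ_k = cos(kπ/98); max |λ| at k=1 ⇒ ρ_J = cos(π/98) ≈ 0.9995.
√(1 − cos²(π/98)) = sin(π/98) ≈ 0.03205.
Young: ω* = 2/(1+√(1−ρ_J²)) = 2/(1+0.03205) = 2/1.03205 = 1.9379.
[ρ_SOR] ω* − 1 = 0.9379.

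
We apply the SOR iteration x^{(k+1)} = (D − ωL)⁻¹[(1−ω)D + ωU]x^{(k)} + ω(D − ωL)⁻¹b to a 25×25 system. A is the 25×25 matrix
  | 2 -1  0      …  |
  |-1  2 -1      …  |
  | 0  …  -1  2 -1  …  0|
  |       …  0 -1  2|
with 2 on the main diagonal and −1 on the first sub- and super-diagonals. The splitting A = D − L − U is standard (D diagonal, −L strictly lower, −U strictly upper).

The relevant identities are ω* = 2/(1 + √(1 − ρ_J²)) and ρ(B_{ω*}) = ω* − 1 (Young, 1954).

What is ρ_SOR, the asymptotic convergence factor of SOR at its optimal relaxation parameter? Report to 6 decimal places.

ρ_SOR = 0.784859

spectrum of D⁻¹(L+U) = {cos(kπ/26) : 1≤k≤25}; ρ_J = cos(π/26) = 0.992709.
√(1−ρ_J²) = |sin(π/26)| = 0.1205367
ω* = 2/(1+0.1205367) = 1.784859
ρ_SOR = ω* − 1 = 1.784859 − 1 = 0.784859.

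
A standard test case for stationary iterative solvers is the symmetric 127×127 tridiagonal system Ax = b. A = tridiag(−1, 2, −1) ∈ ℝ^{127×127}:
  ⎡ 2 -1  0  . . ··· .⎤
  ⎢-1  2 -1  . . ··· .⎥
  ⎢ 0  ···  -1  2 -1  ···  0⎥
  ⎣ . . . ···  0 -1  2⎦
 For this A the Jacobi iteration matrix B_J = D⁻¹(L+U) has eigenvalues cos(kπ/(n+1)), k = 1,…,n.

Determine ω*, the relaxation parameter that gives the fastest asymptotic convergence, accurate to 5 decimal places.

ω* = 1.95209

With n=127, ρ(Jacobi) = cos(π/128) = 0.99970.
√(1−ρ_J²) simplifies to sin(π/128) = 0.024541.
[ω*] 2 ÷ (1 + 0.024541) = 2 ÷ 1.024541 = 1.95209.
At ω = 1.95209 every |λ(B_ω)| = ω−1, so ρ_SOR = 0.95209.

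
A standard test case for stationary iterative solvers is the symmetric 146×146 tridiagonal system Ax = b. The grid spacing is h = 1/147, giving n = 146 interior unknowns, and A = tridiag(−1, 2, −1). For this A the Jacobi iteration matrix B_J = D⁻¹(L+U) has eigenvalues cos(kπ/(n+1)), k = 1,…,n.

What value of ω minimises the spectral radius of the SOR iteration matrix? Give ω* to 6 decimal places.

ω* = 1.958155

B_J for the 146×146 system has eigenvalues cos(kπ/147); ρ_J = cos(π/147) = 0.999772.
√(1−ρ_J²) = |sin(π/147)| = 0.0213698
Then 2/(1+√(1−ρ_J²)) = 2/(1+0.0213698); ω* = 2/1.0213698 = 1.958155.
ρ_SOR = ω* − 1 = 1.958155 − 1 = 0.958155.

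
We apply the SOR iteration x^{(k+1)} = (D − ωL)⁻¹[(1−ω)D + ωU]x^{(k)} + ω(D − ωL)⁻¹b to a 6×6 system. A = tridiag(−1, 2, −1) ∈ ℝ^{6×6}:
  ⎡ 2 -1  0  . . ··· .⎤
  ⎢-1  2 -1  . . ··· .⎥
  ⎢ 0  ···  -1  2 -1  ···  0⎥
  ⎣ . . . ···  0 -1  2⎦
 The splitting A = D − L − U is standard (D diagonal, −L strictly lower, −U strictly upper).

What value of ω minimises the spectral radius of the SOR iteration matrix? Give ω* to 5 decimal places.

[ρ_J] n=6: ρ(B_J) = cos(π/(n+1)) = cos(π/7) = 0.90097.
1 − cos²(π/7) = sin²(π/7) ⇒ √(1−ρ_J²) = sin(π/7) = 0.433884.
So ω* = 2/1.433884 = 1.39481 (Young).
Hence ρ(B_{ω*}) = 1.39481 − 1 = 0.39481.

ω* = 1.39481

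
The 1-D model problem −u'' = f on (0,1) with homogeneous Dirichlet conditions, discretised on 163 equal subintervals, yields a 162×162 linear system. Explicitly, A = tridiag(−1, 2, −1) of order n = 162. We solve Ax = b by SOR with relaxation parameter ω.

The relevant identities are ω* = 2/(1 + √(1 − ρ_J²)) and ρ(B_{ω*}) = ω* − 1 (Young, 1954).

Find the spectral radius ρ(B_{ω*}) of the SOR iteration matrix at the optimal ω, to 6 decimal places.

ρ_SOR = 0.962184

spectrum of D⁻¹(L+U) = {cos(kπ/163) : 1≤k≤162}; ρ_J = cos(π/163) = 0.999814.
√(1−ρ_J²) simplifies to sin(π/163) = 0.0192724.
So ω* = 2/1.0192724 = 1.962184 (Young).
and ρ(B_{ω*}) = 1.962184 − 1 = 0.962184.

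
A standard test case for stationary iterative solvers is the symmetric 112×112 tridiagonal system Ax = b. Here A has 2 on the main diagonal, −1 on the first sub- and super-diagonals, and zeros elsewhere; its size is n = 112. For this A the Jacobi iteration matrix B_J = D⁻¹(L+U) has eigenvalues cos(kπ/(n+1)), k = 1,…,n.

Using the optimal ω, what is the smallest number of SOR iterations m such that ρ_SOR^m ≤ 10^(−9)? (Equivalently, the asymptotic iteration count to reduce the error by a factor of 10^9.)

m = 373

½·tridiag(1,0,1) at n=112: λ_k = cos(kπ/113); max |λ| at k=1 ⇒ ρ_J = cos(π/113) ≈ 0.9996136.
√(1−ρ_J²) simplifies to sin(π/113) = 0.0277981.
ω* = 2/(1 + 0.0277981) = 2/1.0277981 = 1.9459075.
ρ_SOR = ω* − 1 ≈ 0.9459075.
ρ_SOR^m ≤ 10^(−9) ⇔ m ≥ 9·ln10/(−ln 0.9459075) = 20.7233/0.0556105 = 372.651; m = ⌈372.651⌉ = 373.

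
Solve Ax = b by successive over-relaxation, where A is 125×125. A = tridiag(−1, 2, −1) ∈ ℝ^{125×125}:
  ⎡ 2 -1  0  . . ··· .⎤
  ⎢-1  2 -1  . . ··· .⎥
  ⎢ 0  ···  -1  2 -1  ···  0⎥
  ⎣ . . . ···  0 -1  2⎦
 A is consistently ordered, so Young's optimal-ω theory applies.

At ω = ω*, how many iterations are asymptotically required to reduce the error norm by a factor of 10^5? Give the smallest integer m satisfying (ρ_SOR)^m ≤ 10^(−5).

n=125: λ(B_J) = 1 − λ(A)/2 = cos(kπ/126); k=1 gives ρ_J = 0.9996892.
1 − cos²(π/126) = sin²(π/126) ⇒ √(1−ρ_J²) = sin(π/126) = 0.0249307.
Young: ω* = 2/(1+√(1−ρ_J²)) = 2/(1+0.0249307) = 2/1.0249307 = 1.9513514.
ρ_SOR = ω* − 1 ≈ 0.9513514.
ρ_SOR^m ≤ 10^(−5) ⇔ m ≥ 5·ln10/(−ln 0.9513514) = 11.5129/0.0498718 = 230.850; m = ⌈230.850⌉ = 231.

m = 231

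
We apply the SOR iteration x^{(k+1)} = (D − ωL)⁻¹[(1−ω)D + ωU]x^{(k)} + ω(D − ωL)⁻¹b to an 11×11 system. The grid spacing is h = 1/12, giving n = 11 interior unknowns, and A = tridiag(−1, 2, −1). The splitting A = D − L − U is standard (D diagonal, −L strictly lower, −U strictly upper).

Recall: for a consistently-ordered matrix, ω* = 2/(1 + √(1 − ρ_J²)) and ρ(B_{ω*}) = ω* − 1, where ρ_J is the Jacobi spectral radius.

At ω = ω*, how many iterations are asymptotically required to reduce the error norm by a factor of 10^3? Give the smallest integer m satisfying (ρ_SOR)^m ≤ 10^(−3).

m = 14

With n=11, ρ(Jacobi) = cos(π/12) = 0.9659258.
root = sin(π/12) = 0.2588190  (since 1−cos² = sin²).
ω* = 2/(1 + 0.2588190) = 2/1.2588190 = 1.5887908.
ρ_SOR = ω* − 1 = 1.5887908 − 1 = 0.5887908.
Need (0.5887908)^m ≤ 10^(−3): m ≥ 3·ln10/|ln 0.5887908| = 6.90776/0.529684 = 13.041 ⇒ m = 14.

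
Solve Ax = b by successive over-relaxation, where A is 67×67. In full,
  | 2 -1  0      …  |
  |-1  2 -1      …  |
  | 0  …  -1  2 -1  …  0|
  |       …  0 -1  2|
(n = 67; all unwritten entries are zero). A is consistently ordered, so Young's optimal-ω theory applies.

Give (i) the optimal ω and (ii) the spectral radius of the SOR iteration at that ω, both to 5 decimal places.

ω* = 1.91171, ρ_SOR = 0.91171

With n=67, ρ(Jacobi) = cos(π/68) = 0.99893.
√(1−ρ_J²) = |sin(π/68)| = 0.046183
ω* = 2 / (1 + 0.046183) = 2 / 1.046183 ≈ 1.91171.
At ω = 1.91171 every |λ(B_ω)| = ω−1, so ρ_SOR = 0.91171.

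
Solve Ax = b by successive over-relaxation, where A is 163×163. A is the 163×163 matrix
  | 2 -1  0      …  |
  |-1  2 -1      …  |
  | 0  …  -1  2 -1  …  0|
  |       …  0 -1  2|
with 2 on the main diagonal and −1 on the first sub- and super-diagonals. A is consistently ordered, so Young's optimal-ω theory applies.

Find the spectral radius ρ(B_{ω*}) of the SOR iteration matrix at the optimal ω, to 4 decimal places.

n=163: λ(B_J) = 1 − λ(A)/2 = cos(kπ/164); k=1 gives ρ_J = 0.9998.
√(1 − cos²(π/164)) = sin(π/164) ≈ 0.01915.
[ω*] 2 ÷ (1 + 0.01915) = 2 ÷ 1.01915 = 1.9624.
ρ(B_{ω*}) = ω*−1 = 0.9624

ρ_SOR = 0.9624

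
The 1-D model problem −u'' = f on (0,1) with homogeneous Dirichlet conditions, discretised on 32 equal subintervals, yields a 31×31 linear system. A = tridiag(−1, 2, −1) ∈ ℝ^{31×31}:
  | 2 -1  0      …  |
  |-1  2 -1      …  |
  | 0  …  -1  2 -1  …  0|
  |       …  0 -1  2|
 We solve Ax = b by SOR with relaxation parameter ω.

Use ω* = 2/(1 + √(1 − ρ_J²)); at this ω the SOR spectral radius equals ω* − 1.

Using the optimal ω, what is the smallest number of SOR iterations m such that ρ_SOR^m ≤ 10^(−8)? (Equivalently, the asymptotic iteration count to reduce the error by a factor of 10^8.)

m = 94

ρ_J = max_k |cos(kπ/32)| = cos(π/32) = 0.9951847
√(1−ρ_J²) simplifies to sin(π/32) = 0.0980171.
[ω*] 2 ÷ (1 + 0.0980171) = 2 ÷ 1.0980171 = 1.8214653.
At ω = 1.8214653 every |λ(B_ω)| = ω−1, so ρ_SOR = 0.8214653.
m ≥ 8·ln10 / (−ln 0.8214653) = 93.665; smallest integer m = 94.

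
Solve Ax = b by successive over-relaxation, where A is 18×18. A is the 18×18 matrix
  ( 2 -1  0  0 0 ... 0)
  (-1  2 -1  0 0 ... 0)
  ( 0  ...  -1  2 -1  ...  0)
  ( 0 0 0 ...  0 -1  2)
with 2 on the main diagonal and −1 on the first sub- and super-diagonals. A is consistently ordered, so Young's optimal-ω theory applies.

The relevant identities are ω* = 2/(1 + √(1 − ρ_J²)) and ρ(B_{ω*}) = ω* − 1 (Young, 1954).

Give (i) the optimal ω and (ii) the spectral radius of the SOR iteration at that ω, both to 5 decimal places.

spectrum of D⁻¹(L+U) = {cos(kπ/19) : 1≤k≤18}; ρ_J = cos(π/19) = 0.98636.
√(1−ρ_J²) simplifies to sin(π/19) = 0.164595.
[ω*] 2 ÷ (1 + 0.164595) = 2 ÷ 1.164595 = 1.71734.
At ω = 1.71734 every |λ(B_ω)| = ω−1, so ρ_SOR = 0.71734.

ω* = 1.71734, ρ_SOR = 0.71734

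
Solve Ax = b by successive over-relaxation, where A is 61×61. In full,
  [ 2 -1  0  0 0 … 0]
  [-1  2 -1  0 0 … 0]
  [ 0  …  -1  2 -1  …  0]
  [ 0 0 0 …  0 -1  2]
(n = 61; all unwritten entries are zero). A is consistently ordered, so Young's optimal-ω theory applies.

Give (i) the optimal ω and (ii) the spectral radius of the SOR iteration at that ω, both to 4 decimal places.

ω* = 1.9036, ρ_SOR = 0.9036

n=61: λ(B_J) = 1 − λ(A)/2 = cos(kπ/62); k=1 gives ρ_J = 0.9987.
1 − cos²(π/62) = sin²(π/62) ⇒ √(1−ρ_J²) = sin(π/62) = 0.05065.
Young: ω* = 2/(1+√(1−ρ_J²)) = 2/(1+0.05065) = 2/1.05065 = 1.9036.
[ρ_SOR] ω* − 1 = 0.9036.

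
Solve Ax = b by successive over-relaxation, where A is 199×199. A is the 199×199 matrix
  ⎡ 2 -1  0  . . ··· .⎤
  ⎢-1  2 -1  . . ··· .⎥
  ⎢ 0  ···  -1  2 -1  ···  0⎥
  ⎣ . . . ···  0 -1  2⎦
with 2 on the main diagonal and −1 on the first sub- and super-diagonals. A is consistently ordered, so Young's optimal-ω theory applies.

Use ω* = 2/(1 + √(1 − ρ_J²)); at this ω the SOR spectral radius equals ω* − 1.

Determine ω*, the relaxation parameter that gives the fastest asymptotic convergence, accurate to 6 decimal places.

spectrum of D⁻¹(L+U) = {cos(kπ/200) : 1≤k≤199}; ρ_J = cos(π/200) = 0.999877.
√(1−ρ_J²) = |sin(π/200)| = 0.0157073
[ω*] 2 ÷ (1 + 0.0157073) = 2 ÷ 1.0157073 = 1.969071.
and ρ(B_{ω*}) = 1.969071 − 1 = 0.969071.

ω* = 1.969071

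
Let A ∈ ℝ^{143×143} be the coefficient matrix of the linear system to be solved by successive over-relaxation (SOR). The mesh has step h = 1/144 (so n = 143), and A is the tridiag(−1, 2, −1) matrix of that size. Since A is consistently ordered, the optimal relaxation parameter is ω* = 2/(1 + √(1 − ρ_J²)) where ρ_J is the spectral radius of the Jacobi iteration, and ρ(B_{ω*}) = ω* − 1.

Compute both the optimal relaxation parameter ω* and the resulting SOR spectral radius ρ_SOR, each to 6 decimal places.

ω* = 1.957302, ρ_SOR = 0.957302

½·tridiag(1,0,1) at n=143: λ_k = cos(kπ/144); max |λ| at k=1 ⇒ ρ_J = cos(π/144) ≈ 0.999762.
root = sin(π/144) = 0.0218149  (since 1−cos² = sin²).
ω* = 2/(1+0.0218149) = 1.957302
ρ(B_{ω*}) = ω*−1 = 0.957302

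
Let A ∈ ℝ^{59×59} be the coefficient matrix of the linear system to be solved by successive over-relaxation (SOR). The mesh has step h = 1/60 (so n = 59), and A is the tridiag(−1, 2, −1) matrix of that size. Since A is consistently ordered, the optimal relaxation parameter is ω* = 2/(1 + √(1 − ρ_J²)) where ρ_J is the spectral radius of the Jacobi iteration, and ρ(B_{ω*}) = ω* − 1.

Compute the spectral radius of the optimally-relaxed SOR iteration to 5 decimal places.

With n=59, ρ(Jacobi) = cos(π/60) = 0.99863.
√(1 − cos²(π/60)) = sin(π/60) ≈ 0.052336.
ω* = 2/(1 + 0.052336) = 2/1.052336 = 1.90053.
ρ_SOR = ω* − 1 ≈ 0.90053.

ρ_SOR = 0.90053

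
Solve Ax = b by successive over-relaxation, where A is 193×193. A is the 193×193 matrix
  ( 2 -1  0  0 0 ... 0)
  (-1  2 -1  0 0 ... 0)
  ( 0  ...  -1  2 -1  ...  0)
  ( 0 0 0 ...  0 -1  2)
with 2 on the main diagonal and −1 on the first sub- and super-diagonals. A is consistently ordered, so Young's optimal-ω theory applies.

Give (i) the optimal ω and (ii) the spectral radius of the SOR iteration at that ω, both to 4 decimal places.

ω* = 1.9681, ρ_SOR = 0.9681

B_J for the 193×193 system has eigenvalues cos(kπ/194); ρ_J = cos(π/194) = 0.9999.
√(1−ρ_J²) = |sin(π/194)| = 0.01619
ω* = 2/(1 + 0.01619) = 2/1.01619 = 1.9681.
ρ(B_{ω*}) = ω*−1 = 0.9681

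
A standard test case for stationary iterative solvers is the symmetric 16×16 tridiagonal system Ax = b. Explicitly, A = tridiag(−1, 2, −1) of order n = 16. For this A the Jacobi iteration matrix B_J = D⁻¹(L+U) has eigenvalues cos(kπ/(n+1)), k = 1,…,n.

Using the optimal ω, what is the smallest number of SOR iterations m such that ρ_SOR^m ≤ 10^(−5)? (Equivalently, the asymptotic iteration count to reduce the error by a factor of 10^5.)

spectrum of D⁻¹(L+U) = {cos(kπ/17) : 1≤k≤16}; ρ_J = cos(π/17) = 0.9829731.
√(1−ρ_J²) simplifies to sin(π/17) = 0.1837495.
So ω* = 2/1.1837495 = 1.6895466 (Young).
Hence ρ(B_{ω*}) = 1.6895466 − 1 = 0.6895466.
5·ln10 = 11.5129; −ln(0.6895466) = 0.371721; m = ⌈11.5129/0.371721⌉ = ⌈30.972⌉ = 31.

m = 31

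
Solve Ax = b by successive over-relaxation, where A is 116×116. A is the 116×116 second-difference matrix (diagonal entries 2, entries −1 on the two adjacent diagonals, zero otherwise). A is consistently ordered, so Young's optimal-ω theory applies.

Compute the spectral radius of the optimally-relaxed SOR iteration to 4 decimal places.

ρ_SOR = 0.9477

B_J for the 116×116 system has eigenvalues cos(kπ/117); ρ_J = cos(π/117) = 0.9996.
√(1−ρ_J²) = |sin(π/117)| = 0.02685
[ω*] 2 ÷ (1 + 0.02685) = 2 ÷ 1.02685 = 1.9477.
[ρ_SOR] ω* − 1 = 0.9477.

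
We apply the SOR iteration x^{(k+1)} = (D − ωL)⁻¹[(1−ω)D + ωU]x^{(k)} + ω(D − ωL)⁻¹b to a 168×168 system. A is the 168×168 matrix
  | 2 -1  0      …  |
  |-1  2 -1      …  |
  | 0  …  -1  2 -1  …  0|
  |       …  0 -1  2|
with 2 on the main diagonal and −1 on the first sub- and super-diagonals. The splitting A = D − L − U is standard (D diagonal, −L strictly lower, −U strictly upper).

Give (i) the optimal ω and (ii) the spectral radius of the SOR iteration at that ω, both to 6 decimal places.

ω* = 1.963502, ρ_SOR = 0.963502

[ρ_J] n=168: ρ(B_J) = cos(π/(n+1)) = cos(π/169) = 0.999827.
√(1−ρ_J²) = |sin(π/169)| = 0.0185882
ω* = 2/(1 + 0.0185882) = 2/1.0185882 = 1.963502.
ρ(B_{ω*}) = ω*−1 = 0.963502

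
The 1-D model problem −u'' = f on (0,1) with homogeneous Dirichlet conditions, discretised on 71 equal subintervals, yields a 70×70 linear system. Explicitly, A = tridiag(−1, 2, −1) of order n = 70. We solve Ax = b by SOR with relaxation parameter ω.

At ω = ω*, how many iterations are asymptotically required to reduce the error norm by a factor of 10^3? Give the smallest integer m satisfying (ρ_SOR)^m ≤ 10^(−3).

ρ_J = max_k |cos(kπ/71)| = cos(π/71) = 0.9990212
√(1−ρ_J²) = |sin(π/71)| = 0.0442333
So ω* = 2/1.0442333 = 1.9152808 (Young).
ρ_SOR = ω* − 1 ≈ 0.9152808.
m ≥ 3·ln10 / (−ln 0.9152808) = 78.032; smallest integer m = 79.

m = 79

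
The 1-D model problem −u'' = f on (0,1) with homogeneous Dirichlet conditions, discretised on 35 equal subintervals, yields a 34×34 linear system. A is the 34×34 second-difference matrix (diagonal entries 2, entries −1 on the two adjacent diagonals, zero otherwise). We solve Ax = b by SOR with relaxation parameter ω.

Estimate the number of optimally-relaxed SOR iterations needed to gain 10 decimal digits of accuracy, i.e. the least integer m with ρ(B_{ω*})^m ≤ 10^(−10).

n=34: λ(B_J) = 1 − λ(A)/2 = cos(kπ/35); k=1 gives ρ_J = 0.9959743.
√(1 − cos²(π/35)) = sin(π/35) ≈ 0.0896393.
Young: ω* = 2/(1+√(1−ρ_J²)) = 2/(1+0.0896393) = 2/1.0896393 = 1.8354698.
ρ_SOR = ω* − 1 ≈ 0.8354698.
ρ_SOR^m ≤ 10^(−10) ⇔ m ≥ 10·ln10/(−ln 0.8354698) = 23.0259/0.179761 = 128.092; m = ⌈128.092⌉ = 129.

m = 129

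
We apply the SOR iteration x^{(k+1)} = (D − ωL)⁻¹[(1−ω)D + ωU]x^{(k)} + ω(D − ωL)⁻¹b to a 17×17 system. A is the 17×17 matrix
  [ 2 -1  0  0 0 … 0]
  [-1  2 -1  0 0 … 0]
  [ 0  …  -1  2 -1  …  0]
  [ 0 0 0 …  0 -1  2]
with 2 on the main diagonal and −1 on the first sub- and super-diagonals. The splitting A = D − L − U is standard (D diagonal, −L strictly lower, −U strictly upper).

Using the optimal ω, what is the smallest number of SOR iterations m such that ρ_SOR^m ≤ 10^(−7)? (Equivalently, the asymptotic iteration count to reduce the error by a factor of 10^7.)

B_J for the 17×17 system has eigenvalues cos(kπ/18); ρ_J = cos(π/18) = 0.9848078.
√(1−ρ_J²) = |sin(π/18)| = 0.1736482
Then 2/(1+√(1−ρ_J²)) = 2/(1+0.1736482); ω* = 2/1.1736482 = 1.7040882.
ρ_SOR = ω* − 1 = 1.7040882 − 1 = 0.7040882.
(0.7040882)^m ≤ 10^{−7}  ⇒  m·ln(0.7040882) ≤ −7·ln10  ⇒  m ≥ 45.940  ⇒  m = 46

m = 46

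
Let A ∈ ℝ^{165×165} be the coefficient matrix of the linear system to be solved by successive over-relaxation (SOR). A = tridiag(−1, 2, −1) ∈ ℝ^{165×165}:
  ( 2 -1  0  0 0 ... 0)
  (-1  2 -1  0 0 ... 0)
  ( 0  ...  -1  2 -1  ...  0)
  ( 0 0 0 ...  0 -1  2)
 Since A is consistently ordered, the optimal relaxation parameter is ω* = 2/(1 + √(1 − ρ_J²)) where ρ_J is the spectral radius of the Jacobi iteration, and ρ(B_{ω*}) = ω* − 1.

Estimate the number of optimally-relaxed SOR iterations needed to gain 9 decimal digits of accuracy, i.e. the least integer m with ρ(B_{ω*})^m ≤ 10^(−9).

m = 548

spectrum of D⁻¹(L+U) = {cos(kπ/166) : 1≤k≤165}; ρ_J = cos(π/166) = 0.9998209.
1 − cos²(π/166) = sin²(π/166) ⇒ √(1−ρ_J²) = sin(π/166) = 0.0189241.
ω* = 2/(1+0.0189241) = 1.9628547
ρ_SOR = ω* − 1 ≈ 0.9628547.
(0.9628547)^m ≤ 10^{−9}  ⇒  m·ln(0.9628547) ≤ −9·ln10  ⇒  m ≥ 547.471  ⇒  m = 548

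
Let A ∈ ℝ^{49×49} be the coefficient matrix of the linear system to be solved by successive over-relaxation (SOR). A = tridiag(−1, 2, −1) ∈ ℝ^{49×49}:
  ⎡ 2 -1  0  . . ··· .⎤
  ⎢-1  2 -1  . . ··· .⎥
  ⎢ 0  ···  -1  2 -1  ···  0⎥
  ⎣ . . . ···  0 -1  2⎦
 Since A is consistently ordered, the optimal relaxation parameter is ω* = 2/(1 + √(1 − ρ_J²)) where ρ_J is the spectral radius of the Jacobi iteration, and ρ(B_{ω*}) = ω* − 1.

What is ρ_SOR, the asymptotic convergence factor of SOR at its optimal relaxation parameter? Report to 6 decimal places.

ρ_SOR = 0.881838

With n=49, ρ(Jacobi) = cos(π/50) = 0.998027.
√(1−ρ_J²) = |sin(π/50)| = 0.0627905
So ω* = 2/1.0627905 = 1.881838 (Young).
ρ_SOR = ω* − 1 = 1.881838 − 1 = 0.881838.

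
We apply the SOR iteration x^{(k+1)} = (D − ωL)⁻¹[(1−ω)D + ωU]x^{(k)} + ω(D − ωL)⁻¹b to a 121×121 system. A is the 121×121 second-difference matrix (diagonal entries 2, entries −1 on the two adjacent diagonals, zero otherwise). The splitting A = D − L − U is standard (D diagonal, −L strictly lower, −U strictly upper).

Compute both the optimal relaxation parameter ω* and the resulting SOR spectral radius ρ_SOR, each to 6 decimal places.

½·tridiag(1,0,1) at n=121: λ_k = cos(kπ/122); max |λ| at k=1 ⇒ ρ_J = cos(π/122) ≈ 0.999668.
1 − cos²(π/122) = sin²(π/122) ⇒ √(1−ρ_J²) = sin(π/122) = 0.0257479.
[ω*] 2 ÷ (1 + 0.0257479) = 2 ÷ 1.0257479 = 1.949797.
Hence ρ(B_{ω*}) = 1.949797 − 1 = 0.949797.

ω* = 1.949797, ρ_SOR = 0.949797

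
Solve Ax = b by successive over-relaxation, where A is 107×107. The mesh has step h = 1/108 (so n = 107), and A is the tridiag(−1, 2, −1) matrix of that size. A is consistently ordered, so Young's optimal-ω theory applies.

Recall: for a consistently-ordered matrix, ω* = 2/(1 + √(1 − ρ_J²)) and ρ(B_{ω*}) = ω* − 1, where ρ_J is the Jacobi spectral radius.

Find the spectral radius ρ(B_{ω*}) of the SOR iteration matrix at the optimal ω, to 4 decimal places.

ρ_SOR = 0.9435

With n=107, ρ(Jacobi) = cos(π/108) = 0.9996.
√(1−ρ_J²) simplifies to sin(π/108) = 0.02908.
So ω* = 2/1.02908 = 1.9435 (Young).
and ρ(B_{ω*}) = 1.9435 − 1 = 0.9435.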